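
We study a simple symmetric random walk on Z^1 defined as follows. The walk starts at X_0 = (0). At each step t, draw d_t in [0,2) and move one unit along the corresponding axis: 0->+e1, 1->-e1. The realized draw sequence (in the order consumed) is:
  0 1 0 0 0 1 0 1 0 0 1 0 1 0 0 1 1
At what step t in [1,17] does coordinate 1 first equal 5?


15

t=0: X=(0), d=0 → +e1, X_1=(1)
t=1: X=(1), d=1 → -e1, X_2=(0)
t=2: X=(0), d=0 → +e1, X_3=(1)
t=3: X=(1), d=0 → +e1, X_4=(2)
t=4: X=(2), d=0 → +e1, X_5=(3)
t=5: X=(3), d=1 → -e1, X_6=(2)
t=6: X=(2), d=0 → +e1, X_7=(3)
t=7: X=(3), d=1 → -e1, X_8=(2)
t=8: X=(2), d=0 → +e1, X_9=(3)
t=9: X=(3), d=0 → +e1, X_10=(4)
t=10: X=(4), d=1 → -e1, X_11=(3)
t=11: X=(3), d=0 → +e1, X_12=(4)
t=12: X=(4), d=1 → -e1, X_13=(3)
t=13: X=(3), d=0 → +e1, X_14=(4)
t=14: X=(4), d=0 → +e1, X_15=(5)
t=15: X=(5), d=1 → -e1, X_16=(4)
t=16: X=(4), d=1 → -e1, X_17=(3)


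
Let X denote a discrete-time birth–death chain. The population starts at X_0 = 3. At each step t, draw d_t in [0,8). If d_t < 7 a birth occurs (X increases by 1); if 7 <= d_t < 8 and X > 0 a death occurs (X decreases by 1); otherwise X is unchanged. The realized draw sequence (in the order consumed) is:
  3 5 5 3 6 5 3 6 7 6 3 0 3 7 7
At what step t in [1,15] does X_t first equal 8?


t=0: X=3, d=3 → birth, X_1=4
t=1: X=4, d=5 → birth, X_2=5
t=2: X=5, d=5 → birth, X_3=6
t=3: X=6, d=3 → birth, X_4=7
t=4: X=7, d=6 → birth, X_5=8
t=5: X=8, d=5 → birth, X_6=9
t=6: X=9, d=3 → birth, X_7=10
t=7: X=10, d=6 → birth, X_8=11
t=8: X=11, d=7 → death, X_9=10
t=9: X=10, d=6 → birth, X_10=11
t=10: X=11, d=3 → birth, X_11=12
t=11: X=12, d=0 → birth, X_12=13
t=12: X=13, d=3 → birth, X_13=14
t=13: X=14, d=7 → death, X_14=13
t=14: X=13, d=7 → death, X_15=12

5


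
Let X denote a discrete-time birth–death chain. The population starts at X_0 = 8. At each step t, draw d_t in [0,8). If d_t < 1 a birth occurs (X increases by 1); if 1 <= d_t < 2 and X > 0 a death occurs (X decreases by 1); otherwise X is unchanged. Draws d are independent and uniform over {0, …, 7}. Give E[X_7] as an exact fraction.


X can drop by at most 1 per step and X_0 = 8 > T = 7, so X_t >= 8 − t >= 1 > 0 for every t <= 7: the floor at 0 (the 'and X > 0' condition) never binds. Hence X_7 = X_0 + Σ_{t<7} Y_t with i.i.d. increments Y_t = y(d_t) ∈ {+1, −1, 0}.
Outcome values over d=0..7: [1, -1, 0, 0, 0, 0, 0, 0]
Σy = 0, Σy² = 2, M = 8
μ = 0/8 = 0,  σ² = 2/8 − (0)² = 1/4
E[X_7] = 8 + 7·(0) = 8

8


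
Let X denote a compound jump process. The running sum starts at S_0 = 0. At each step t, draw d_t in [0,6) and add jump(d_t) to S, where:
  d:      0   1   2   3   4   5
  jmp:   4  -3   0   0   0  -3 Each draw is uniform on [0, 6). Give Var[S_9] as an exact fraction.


Outcome values over d=0..5: [4, -3, 0, 0, 0, -3]
Σy = -2, Σy² = 34, M = 6
μ = -2/6 = -1/3,  σ² = 34/6 − (-1/3)² = 50/9
Independent increments: Var[S_9] = 9·σ² = 9·(50/9) = 50

50


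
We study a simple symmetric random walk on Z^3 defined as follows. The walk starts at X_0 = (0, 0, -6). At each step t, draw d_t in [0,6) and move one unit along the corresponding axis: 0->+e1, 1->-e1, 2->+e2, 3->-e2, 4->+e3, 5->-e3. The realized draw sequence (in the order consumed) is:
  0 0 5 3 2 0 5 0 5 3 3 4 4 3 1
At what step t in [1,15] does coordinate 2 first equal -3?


t=0: X=(0, 0, -6), d=0 → +e1, X_1=(1, 0, -6)
t=1: X=(1, 0, -6), d=0 → +e1, X_2=(2, 0, -6)
t=2: X=(2, 0, -6), d=5 → -e3, X_3=(2, 0, -7)
t=3: X=(2, 0, -7), d=3 → -e2, X_4=(2, -1, -7)
t=4: X=(2, -1, -7), d=2 → +e2, X_5=(2, 0, -7)
t=5: X=(2, 0, -7), d=0 → +e1, X_6=(3, 0, -7)
t=6: X=(3, 0, -7), d=5 → -e3, X_7=(3, 0, -8)
t=7: X=(3, 0, -8), d=0 → +e1, X_8=(4, 0, -8)
t=8: X=(4, 0, -8), d=5 → -e3, X_9=(4, 0, -9)
t=9: X=(4, 0, -9), d=3 → -e2, X_10=(4, -1, -9)
t=10: X=(4, -1, -9), d=3 → -e2, X_11=(4, -2, -9)
t=11: X=(4, -2, -9), d=4 → +e3, X_12=(4, -2, -8)
t=12: X=(4, -2, -8), d=4 → +e3, X_13=(4, -2, -7)
t=13: X=(4, -2, -7), d=3 → -e2, X_14=(4, -3, -7)
t=14: X=(4, -3, -7), d=1 → -e1, X_15=(3, -3, -7)

14


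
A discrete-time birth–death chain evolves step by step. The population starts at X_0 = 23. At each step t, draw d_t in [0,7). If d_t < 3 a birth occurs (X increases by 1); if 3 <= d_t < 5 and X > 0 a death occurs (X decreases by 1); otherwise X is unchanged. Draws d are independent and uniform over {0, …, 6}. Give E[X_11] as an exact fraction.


172/7

X can drop by at most 1 per step and X_0 = 23 > T = 11, so X_t >= 23 − t >= 12 > 0 for every t <= 11: the floor at 0 (the 'and X > 0' condition) never binds. Hence X_11 = X_0 + Σ_{t<11} Y_t with i.i.d. increments Y_t = y(d_t) ∈ {+1, −1, 0}.
Outcome values over d=0..6: [1, 1, 1, -1, -1, 0, 0]
Σy = 1, Σy² = 5, M = 7
μ = 1/7 = 1/7,  σ² = 5/7 − (1/7)² = 34/49
E[X_11] = 23 + 11·(1/7) = 172/7


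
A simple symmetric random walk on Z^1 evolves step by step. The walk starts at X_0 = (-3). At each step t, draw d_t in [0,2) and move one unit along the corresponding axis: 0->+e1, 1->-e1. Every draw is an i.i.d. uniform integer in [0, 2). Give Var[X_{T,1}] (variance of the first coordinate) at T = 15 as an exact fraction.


15

Outcome values over d=0..1: [1, -1]
Σy = 0, Σy² = 2, M = 2
μ = 0/2 = 0,  σ² = 2/2 − (0)² = 1
Independent increments: Var[X_15] = 15·σ² = 15·(1) = 15


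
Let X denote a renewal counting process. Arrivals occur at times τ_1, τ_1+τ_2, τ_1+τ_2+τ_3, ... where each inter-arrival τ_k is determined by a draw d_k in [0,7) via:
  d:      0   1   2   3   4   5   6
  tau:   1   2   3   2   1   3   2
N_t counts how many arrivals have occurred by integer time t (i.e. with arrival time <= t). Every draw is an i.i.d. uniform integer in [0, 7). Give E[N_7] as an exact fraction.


Inter-arrival values over d=0..6: [1, 2, 3, 2, 1, 3, 2]
Each d has probability 1/7, so the pmf of τ is: f(1) = 2/7, f(2) = 3/7, f(3) = 2/7
Renewal equation for m(n) = E[N_n]: condition on τ_1 = k (if k <= n, one arrival plus a fresh copy on the remaining n−k steps): m(n) = F(n) + Σ_{k<=n} f(k)·m(n−k), where F(n) = P(τ <= n) and m(0) = 0
m(1) = F(1) = 2/7
m(2) = F(2) + f(1)·m(1) = 5/7 + 2/7·2/7 = 39/49
m(3) = F(3) + f(1)·m(2) + f(2)·m(1) = 1 + 2/7·39/49 + 3/7·2/7 = 463/343
m(4) = F(4) + f(1)·m(3) + f(2)·m(2) + f(3)·m(1) = 1 + 2/7·463/343 + 3/7·39/49 + 2/7·2/7 = 4342/2401
m(5) = F(5) + f(1)·m(4) + f(2)·m(3) + f(3)·m(2) = 1 + 2/7·4342/2401 + 3/7·463/343 + 2/7·39/49 = 39036/16807
m(6) = F(6) + f(1)·m(5) + f(2)·m(4) + f(3)·m(3) = 1 + 2/7·39036/16807 + 3/7·4342/2401 + 2/7·463/343 = 332277/117649
m(7) = F(7) + f(1)·m(6) + f(2)·m(5) + f(3)·m(4) = 1 + 2/7·332277/117649 + 3/7·39036/16807 + 2/7·4342/2401 = 2733369/823543
E[N_7] = m(7) = 2733369/823543

2733369/823543


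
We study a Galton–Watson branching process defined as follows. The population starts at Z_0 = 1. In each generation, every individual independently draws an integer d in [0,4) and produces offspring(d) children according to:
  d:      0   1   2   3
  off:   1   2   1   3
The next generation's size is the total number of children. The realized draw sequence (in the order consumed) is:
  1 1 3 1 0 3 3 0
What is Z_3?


gen 0: Z_0=1, draws=[1], offspring=[2], Z_1=2
gen 1: Z_1=2, draws=[1, 3], offspring=[2, 3], Z_2=5
gen 2: Z_2=5, draws=[1, 0, 3, 3, 0], offspring=[2, 1, 3, 3, 1], Z_3=10

10


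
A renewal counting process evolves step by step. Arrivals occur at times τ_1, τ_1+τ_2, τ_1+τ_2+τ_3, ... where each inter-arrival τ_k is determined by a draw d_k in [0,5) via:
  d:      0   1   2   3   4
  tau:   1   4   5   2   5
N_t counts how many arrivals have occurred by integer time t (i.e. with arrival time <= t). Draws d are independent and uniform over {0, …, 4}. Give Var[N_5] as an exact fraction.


3492474/9765625

Inter-arrival values over d=0..4: [1, 4, 5, 2, 5]
Each d has probability 1/5, so the pmf of τ is: f(1) = 1/5, f(2) = 1/5, f(4) = 1/5, f(5) = 2/5
Let p_n(j) = P(N_n = j), with p_0 = [1]. Condition on τ_1: p_n(0) = P(τ > n), and for j >= 1, p_n(j) = Σ_{k<=n} f(k)·p_{n−k}(j−1)
p_1 = [4/5, 1/5]  (j = 0..1)
p_2 = [3/5, 9/25, 1/25]  (j = 0..2)
p_3 = [3/5, 7/25, 14/125, 1/125]  (j = 0..3)
p_4 = [2/5, 11/25, 16/125, 19/625, 1/625]  (j = 0..4)
p_5 = [0, 19/25, 23/125, 6/125, 24/3125, 1/3125]  (j = 0..5)
E[N_5] = Σ j·p_5(j) = 4076/3125;  E[N_5²] = Σ j²·p_5(j) = 6434/3125
Var[N_5] = 6434/3125 − (4076/3125)² = 3492474/9765625


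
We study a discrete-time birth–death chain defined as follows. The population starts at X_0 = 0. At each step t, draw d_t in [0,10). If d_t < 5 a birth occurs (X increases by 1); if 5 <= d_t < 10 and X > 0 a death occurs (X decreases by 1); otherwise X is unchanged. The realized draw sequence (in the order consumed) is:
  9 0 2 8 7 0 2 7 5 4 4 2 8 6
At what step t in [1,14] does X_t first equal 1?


2

t=0: X=0, d=9 → hold, X_1=0
t=1: X=0, d=0 → birth, X_2=1
t=2: X=1, d=2 → birth, X_3=2
t=3: X=2, d=8 → death, X_4=1
t=4: X=1, d=7 → death, X_5=0
t=5: X=0, d=0 → birth, X_6=1
t=6: X=1, d=2 → birth, X_7=2
t=7: X=2, d=7 → death, X_8=1
t=8: X=1, d=5 → death, X_9=0
t=9: X=0, d=4 → birth, X_10=1
t=10: X=1, d=4 → birth, X_11=2
t=11: X=2, d=2 → birth, X_12=3
t=12: X=3, d=8 → death, X_13=2
t=13: X=2, d=6 → death, X_14=1


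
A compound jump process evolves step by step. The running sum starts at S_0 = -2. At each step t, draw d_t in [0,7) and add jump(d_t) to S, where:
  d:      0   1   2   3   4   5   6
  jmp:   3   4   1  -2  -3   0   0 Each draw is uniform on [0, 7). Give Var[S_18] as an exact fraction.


4752/49

Outcome values over d=0..6: [3, 4, 1, -2, -3, 0, 0]
Σy = 3, Σy² = 39, M = 7
μ = 3/7 = 3/7,  σ² = 39/7 − (3/7)² = 264/49
Independent increments: Var[S_18] = 18·σ² = 18·(264/49) = 4752/49


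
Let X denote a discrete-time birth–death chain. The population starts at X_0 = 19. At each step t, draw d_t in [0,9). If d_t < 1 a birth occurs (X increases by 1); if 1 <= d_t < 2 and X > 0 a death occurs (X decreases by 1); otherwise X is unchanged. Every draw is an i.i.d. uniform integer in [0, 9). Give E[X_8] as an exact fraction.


X can drop by at most 1 per step and X_0 = 19 > T = 8, so X_t >= 19 − t >= 11 > 0 for every t <= 8: the floor at 0 (the 'and X > 0' condition) never binds. Hence X_8 = X_0 + Σ_{t<8} Y_t with i.i.d. increments Y_t = y(d_t) ∈ {+1, −1, 0}.
Outcome values over d=0..8: [1, -1, 0, 0, 0, 0, 0, 0, 0]
Σy = 0, Σy² = 2, M = 9
μ = 0/9 = 0,  σ² = 2/9 − (0)² = 2/9
E[X_8] = 19 + 8·(0) = 19

19


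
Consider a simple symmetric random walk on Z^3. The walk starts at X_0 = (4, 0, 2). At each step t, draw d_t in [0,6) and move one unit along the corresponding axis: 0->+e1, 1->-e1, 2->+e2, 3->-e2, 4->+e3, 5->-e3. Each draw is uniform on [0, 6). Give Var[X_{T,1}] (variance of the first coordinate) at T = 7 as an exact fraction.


Outcome values over d=0..5: [1, -1, 0, 0, 0, 0]
Σy = 0, Σy² = 2, M = 6
μ = 0/6 = 0,  σ² = 2/6 − (0)² = 1/3
Independent increments: Var[X_7] = 7·σ² = 7·(1/3) = 7/3

7/3


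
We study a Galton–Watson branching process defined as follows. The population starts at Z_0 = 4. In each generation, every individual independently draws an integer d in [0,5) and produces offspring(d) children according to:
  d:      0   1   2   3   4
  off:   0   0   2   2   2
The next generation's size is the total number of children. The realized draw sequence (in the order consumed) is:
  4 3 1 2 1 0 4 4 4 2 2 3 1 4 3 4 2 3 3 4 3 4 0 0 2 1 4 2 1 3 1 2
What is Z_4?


gen 0: Z_0=4, draws=[4, 3, 1, 2], offspring=[2, 2, 0, 2], Z_1=6
gen 1: Z_1=6, draws=[1, 0, 4, 4, 4, 2], offspring=[0, 0, 2, 2, 2, 2], Z_2=8
gen 2: Z_2=8, draws=[2, 3, 1, 4, 3, 4, 2, 3], offspring=[2, 2, 0, 2, 2, 2, 2, 2], Z_3=14
gen 3: Z_3=14, draws=[3, 4, 3, 4, 0, 0, 2, 1, 4, 2, 1, 3, 1, 2], offspring=[2, 2, 2, 2, 0, 0, 2, 0, 2, 2, 0, 2, 0, 2], Z_4=18

18


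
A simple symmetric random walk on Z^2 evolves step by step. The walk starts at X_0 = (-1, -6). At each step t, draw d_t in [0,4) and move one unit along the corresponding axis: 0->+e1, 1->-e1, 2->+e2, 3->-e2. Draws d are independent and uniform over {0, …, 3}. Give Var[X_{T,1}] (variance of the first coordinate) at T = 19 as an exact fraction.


19/2

Outcome values over d=0..3: [1, -1, 0, 0]
Σy = 0, Σy² = 2, M = 4
μ = 0/4 = 0,  σ² = 2/4 − (0)² = 1/2
Independent increments: Var[X_19] = 19·σ² = 19·(1/2) = 19/2


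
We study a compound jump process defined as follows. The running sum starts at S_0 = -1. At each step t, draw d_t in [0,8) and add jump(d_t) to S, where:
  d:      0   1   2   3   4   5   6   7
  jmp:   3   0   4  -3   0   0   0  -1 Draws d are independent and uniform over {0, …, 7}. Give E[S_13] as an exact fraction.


Outcome values over d=0..7: [3, 0, 4, -3, 0, 0, 0, -1]
Σy = 3, Σy² = 35, M = 8
μ = 3/8 = 3/8,  σ² = 35/8 − (3/8)² = 271/64
E[S_13] = -1 + 13·(3/8) = 31/8

31/8


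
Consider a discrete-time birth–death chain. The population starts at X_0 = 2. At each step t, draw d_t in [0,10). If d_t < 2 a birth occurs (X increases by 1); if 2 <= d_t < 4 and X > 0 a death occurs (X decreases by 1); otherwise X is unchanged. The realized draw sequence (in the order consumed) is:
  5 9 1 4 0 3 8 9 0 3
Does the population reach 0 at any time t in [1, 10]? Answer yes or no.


t=0: X=2, d=5 → hold, X_1=2
t=1: X=2, d=9 → hold, X_2=2
t=2: X=2, d=1 → birth, X_3=3
t=3: X=3, d=4 → hold, X_4=3
t=4: X=3, d=0 → birth, X_5=4
t=5: X=4, d=3 → death, X_6=3
t=6: X=3, d=8 → hold, X_7=3
t=7: X=3, d=9 → hold, X_8=3
t=8: X=3, d=0 → birth, X_9=4
t=9: X=4, d=3 → death, X_10=3

no


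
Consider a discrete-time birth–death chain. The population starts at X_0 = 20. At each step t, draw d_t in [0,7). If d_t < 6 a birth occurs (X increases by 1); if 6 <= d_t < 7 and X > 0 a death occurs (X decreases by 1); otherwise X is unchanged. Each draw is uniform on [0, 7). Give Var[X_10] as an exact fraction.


X can drop by at most 1 per step and X_0 = 20 > T = 10, so X_t >= 20 − t >= 10 > 0 for every t <= 10: the floor at 0 (the 'and X > 0' condition) never binds. Hence X_10 = X_0 + Σ_{t<10} Y_t with i.i.d. increments Y_t = y(d_t) ∈ {+1, −1, 0}.
Outcome values over d=0..6: [1, 1, 1, 1, 1, 1, -1]
Σy = 5, Σy² = 7, M = 7
μ = 5/7 = 5/7,  σ² = 7/7 − (5/7)² = 24/49
Independent increments: Var[X_10] = 10·σ² = 10·(24/49) = 240/49

240/49


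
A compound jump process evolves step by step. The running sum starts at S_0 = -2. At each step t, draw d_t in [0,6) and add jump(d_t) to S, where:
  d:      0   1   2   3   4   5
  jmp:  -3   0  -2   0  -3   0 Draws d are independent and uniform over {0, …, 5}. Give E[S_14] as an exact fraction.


-62/3

Outcome values over d=0..5: [-3, 0, -2, 0, -3, 0]
Σy = -8, Σy² = 22, M = 6
μ = -8/6 = -4/3,  σ² = 22/6 − (-4/3)² = 17/9
E[S_14] = -2 + 14·(-4/3) = -62/3


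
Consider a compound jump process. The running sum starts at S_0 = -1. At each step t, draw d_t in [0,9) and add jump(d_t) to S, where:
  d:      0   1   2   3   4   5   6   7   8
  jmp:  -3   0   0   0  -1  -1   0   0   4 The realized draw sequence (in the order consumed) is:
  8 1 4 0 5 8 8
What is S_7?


6

t=0: S=-1, d=8, jump=4, S_1=3
t=1: S=3, d=1, jump=0, S_2=3
t=2: S=3, d=4, jump=-1, S_3=2
t=3: S=2, d=0, jump=-3, S_4=-1
t=4: S=-1, d=5, jump=-1, S_5=-2
t=5: S=-2, d=8, jump=4, S_6=2
t=6: S=2, d=8, jump=4, S_7=6


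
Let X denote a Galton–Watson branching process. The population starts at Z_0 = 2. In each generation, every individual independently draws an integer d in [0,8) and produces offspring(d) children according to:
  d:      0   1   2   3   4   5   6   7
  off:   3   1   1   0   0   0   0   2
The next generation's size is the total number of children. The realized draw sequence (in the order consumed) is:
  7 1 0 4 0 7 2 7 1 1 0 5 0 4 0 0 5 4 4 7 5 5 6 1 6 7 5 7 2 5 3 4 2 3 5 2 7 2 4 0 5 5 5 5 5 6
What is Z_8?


0

gen 0: Z_0=2, draws=[7, 1], offspring=[2, 1], Z_1=3
gen 1: Z_1=3, draws=[0, 4, 0], offspring=[3, 0, 3], Z_2=6
gen 2: Z_2=6, draws=[7, 2, 7, 1, 1, 0], offspring=[2, 1, 2, 1, 1, 3], Z_3=10
gen 3: Z_3=10, draws=[5, 0, 4, 0, 0, 5, 4, 4, 7, 5], offspring=[0, 3, 0, 3, 3, 0, 0, 0, 2, 0], Z_4=11
gen 4: Z_4=11, draws=[5, 6, 1, 6, 7, 5, 7, 2, 5, 3, 4], offspring=[0, 0, 1, 0, 2, 0, 2, 1, 0, 0, 0], Z_5=6
gen 5: Z_5=6, draws=[2, 3, 5, 2, 7, 2], offspring=[1, 0, 0, 1, 2, 1], Z_6=5
gen 6: Z_6=5, draws=[4, 0, 5, 5, 5], offspring=[0, 3, 0, 0, 0], Z_7=3
gen 7: Z_7=3, draws=[5, 5, 6], offspring=[0, 0, 0], Z_8=0


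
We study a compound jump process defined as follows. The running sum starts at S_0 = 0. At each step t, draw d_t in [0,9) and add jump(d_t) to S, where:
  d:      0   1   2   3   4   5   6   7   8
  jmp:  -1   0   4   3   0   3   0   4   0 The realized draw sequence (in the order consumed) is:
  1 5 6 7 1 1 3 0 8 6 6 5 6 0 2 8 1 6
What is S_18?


15

t=0: S=0, d=1, jump=0, S_1=0
t=1: S=0, d=5, jump=3, S_2=3
t=2: S=3, d=6, jump=0, S_3=3
t=3: S=3, d=7, jump=4, S_4=7
t=4: S=7, d=1, jump=0, S_5=7
t=5: S=7, d=1, jump=0, S_6=7
t=6: S=7, d=3, jump=3, S_7=10
t=7: S=10, d=0, jump=-1, S_8=9
t=8: S=9, d=8, jump=0, S_9=9
t=9: S=9, d=6, jump=0, S_10=9
t=10: S=9, d=6, jump=0, S_11=9
t=11: S=9, d=5, jump=3, S_12=12
t=12: S=12, d=6, jump=0, S_13=12
t=13: S=12, d=0, jump=-1, S_14=11
t=14: S=11, d=2, jump=4, S_15=15
t=15: S=15, d=8, jump=0, S_16=15
t=16: S=15, d=1, jump=0, S_17=15
t=17: S=15, d=6, jump=0, S_18=15


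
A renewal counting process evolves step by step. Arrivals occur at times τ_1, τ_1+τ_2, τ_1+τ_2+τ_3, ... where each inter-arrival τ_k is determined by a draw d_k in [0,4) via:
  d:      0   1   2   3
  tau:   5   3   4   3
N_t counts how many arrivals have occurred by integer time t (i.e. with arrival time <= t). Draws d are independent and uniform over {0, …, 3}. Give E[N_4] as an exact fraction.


Inter-arrival values over d=0..3: [5, 3, 4, 3]
Each d has probability 1/4, so the pmf of τ is: f(3) = 1/2, f(4) = 1/4, f(5) = 1/4
Renewal equation for m(n) = E[N_n]: condition on τ_1 = k (if k <= n, one arrival plus a fresh copy on the remaining n−k steps): m(n) = F(n) + Σ_{k<=n} f(k)·m(n−k), where F(n) = P(τ <= n) and m(0) = 0
m(1) = F(1) = 0
m(2) = F(2) = 0
m(3) = F(3) = 1/2
m(4) = F(4) = 3/4
E[N_4] = m(4) = 3/4

3/4


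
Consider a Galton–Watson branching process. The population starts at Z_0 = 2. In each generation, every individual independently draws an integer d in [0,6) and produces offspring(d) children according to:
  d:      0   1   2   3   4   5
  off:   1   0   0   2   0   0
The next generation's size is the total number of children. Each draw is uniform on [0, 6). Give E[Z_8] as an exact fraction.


1/128

Outcome values over d=0..5: [1, 0, 0, 2, 0, 0]
Σy = 3, Σy² = 5, M = 6
μ = 3/6 = 1/2,  σ² = 5/6 − (1/2)² = 7/12
E[Z_0] = 2
E[Z_1] = 1/2·E[Z_0] = 1
E[Z_2] = 1/2·E[Z_1] = 1/2
E[Z_3] = 1/2·E[Z_2] = 1/4
E[Z_4] = 1/2·E[Z_3] = 1/8
E[Z_5] = 1/2·E[Z_4] = 1/16
E[Z_6] = 1/2·E[Z_5] = 1/32
E[Z_7] = 1/2·E[Z_6] = 1/64
E[Z_8] = 1/2·E[Z_7] = 1/128


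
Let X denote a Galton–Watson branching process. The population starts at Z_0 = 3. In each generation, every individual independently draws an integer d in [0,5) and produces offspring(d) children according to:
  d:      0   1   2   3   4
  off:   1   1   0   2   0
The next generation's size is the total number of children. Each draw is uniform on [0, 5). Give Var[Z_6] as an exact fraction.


495839232/244140625

Outcome values over d=0..4: [1, 1, 0, 2, 0]
Σy = 4, Σy² = 6, M = 5
μ = 4/5 = 4/5,  σ² = 6/5 − (4/5)² = 14/25
V_0 = 0, E_0 = 3
V_1 = 14/25·E_0 + (4/5)²·V_0 = 42/25;  E_1 = 12/5
V_2 = 14/25·E_1 + (4/5)²·V_1 = 1512/625;  E_2 = 48/25
V_3 = 14/25·E_2 + (4/5)²·V_2 = 40992/15625;  E_3 = 192/125
V_4 = 14/25·E_3 + (4/5)²·V_3 = 991872/390625;  E_4 = 768/625
V_5 = 14/25·E_4 + (4/5)²·V_4 = 22589952/9765625;  E_5 = 3072/3125
V_6 = 14/25·E_5 + (4/5)²·V_5 = 495839232/244140625;  E_6 = 12288/15625


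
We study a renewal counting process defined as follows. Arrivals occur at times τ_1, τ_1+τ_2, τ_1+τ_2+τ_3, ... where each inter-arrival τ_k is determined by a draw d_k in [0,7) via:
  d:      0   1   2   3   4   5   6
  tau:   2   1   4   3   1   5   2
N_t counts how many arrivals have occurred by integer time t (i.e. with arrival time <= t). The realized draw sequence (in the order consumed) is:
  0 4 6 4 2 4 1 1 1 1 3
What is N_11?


6

draw d_1=0: τ_1=2, arrival time A_1=2
draw d_2=4: τ_2=1, arrival time A_2=3
draw d_3=6: τ_3=2, arrival time A_3=5
draw d_4=4: τ_4=1, arrival time A_4=6
draw d_5=2: τ_5=4, arrival time A_5=10
draw d_6=4: τ_6=1, arrival time A_6=11
draw d_7=1: τ_7=1, arrival time A_7=12
draw d_8=1: τ_8=1, arrival time A_8=13
draw d_9=1: τ_9=1, arrival time A_9=14
draw d_10=1: τ_10=1, arrival time A_10=15
draw d_11=3: τ_11=3, arrival time A_11=18
N_t over t=0..11: 0:0 1:0 2:1 3:2 4:2 5:3 6:4 7:4 8:4 9:4 10:5 11:6


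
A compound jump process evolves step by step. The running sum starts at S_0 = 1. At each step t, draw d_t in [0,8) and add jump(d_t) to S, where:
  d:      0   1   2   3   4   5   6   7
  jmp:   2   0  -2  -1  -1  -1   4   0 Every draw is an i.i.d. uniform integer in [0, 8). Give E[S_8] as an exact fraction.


2

Outcome values over d=0..7: [2, 0, -2, -1, -1, -1, 4, 0]
Σy = 1, Σy² = 27, M = 8
μ = 1/8 = 1/8,  σ² = 27/8 − (1/8)² = 215/64
E[S_8] = 1 + 8·(1/8) = 2


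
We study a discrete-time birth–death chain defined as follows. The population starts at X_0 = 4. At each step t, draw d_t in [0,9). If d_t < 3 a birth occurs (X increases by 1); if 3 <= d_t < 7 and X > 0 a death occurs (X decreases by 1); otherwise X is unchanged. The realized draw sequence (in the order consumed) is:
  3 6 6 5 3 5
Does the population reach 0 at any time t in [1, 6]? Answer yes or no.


t=0: X=4, d=3 → death, X_1=3
t=1: X=3, d=6 → death, X_2=2
t=2: X=2, d=6 → death, X_3=1
t=3: X=1, d=5 → death, X_4=0
t=4: X=0, d=3 → hold, X_5=0
t=5: X=0, d=5 → hold, X_6=0

yes


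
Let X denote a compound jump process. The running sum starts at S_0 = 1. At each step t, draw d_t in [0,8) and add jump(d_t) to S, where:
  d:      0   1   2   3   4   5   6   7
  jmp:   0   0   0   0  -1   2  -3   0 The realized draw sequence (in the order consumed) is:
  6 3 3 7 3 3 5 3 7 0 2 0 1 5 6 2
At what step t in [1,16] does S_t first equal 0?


t=0: S=1, d=6, jump=-3, S_1=-2
t=1: S=-2, d=3, jump=0, S_2=-2
t=2: S=-2, d=3, jump=0, S_3=-2
t=3: S=-2, d=7, jump=0, S_4=-2
t=4: S=-2, d=3, jump=0, S_5=-2
t=5: S=-2, d=3, jump=0, S_6=-2
t=6: S=-2, d=5, jump=2, S_7=0
t=7: S=0, d=3, jump=0, S_8=0
t=8: S=0, d=7, jump=0, S_9=0
t=9: S=0, d=0, jump=0, S_10=0
t=10: S=0, d=2, jump=0, S_11=0
t=11: S=0, d=0, jump=0, S_12=0
t=12: S=0, d=1, jump=0, S_13=0
t=13: S=0, d=5, jump=2, S_14=2
t=14: S=2, d=6, jump=-3, S_15=-1
t=15: S=-1, d=2, jump=0, S_16=-1

7


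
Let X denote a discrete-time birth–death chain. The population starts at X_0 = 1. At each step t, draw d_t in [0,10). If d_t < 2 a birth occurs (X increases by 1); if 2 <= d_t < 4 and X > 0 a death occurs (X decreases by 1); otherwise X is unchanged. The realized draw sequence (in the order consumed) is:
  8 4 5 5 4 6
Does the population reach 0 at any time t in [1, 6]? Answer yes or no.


t=0: X=1, d=8 → hold, X_1=1
t=1: X=1, d=4 → hold, X_2=1
t=2: X=1, d=5 → hold, X_3=1
t=3: X=1, d=5 → hold, X_4=1
t=4: X=1, d=4 → hold, X_5=1
t=5: X=1, d=6 → hold, X_6=1

no


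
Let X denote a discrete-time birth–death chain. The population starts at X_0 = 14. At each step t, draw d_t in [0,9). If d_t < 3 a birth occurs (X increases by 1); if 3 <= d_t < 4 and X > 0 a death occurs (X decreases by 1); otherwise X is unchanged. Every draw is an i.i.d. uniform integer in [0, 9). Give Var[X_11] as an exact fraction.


X can drop by at most 1 per step and X_0 = 14 > T = 11, so X_t >= 14 − t >= 3 > 0 for every t <= 11: the floor at 0 (the 'and X > 0' condition) never binds. Hence X_11 = X_0 + Σ_{t<11} Y_t with i.i.d. increments Y_t = y(d_t) ∈ {+1, −1, 0}.
Outcome values over d=0..8: [1, 1, 1, -1, 0, 0, 0, 0, 0]
Σy = 2, Σy² = 4, M = 9
μ = 2/9 = 2/9,  σ² = 4/9 − (2/9)² = 32/81
Independent increments: Var[X_11] = 11·σ² = 11·(32/81) = 352/81

352/81


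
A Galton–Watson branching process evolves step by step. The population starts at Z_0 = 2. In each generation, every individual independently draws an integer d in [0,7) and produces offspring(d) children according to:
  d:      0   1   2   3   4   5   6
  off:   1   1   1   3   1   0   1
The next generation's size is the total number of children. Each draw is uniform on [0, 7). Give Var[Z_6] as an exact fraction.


321967226880/13841287201

Outcome values over d=0..6: [1, 1, 1, 3, 1, 0, 1]
Σy = 8, Σy² = 14, M = 7
μ = 8/7 = 8/7,  σ² = 14/7 − (8/7)² = 34/49
V_0 = 0, E_0 = 2
V_1 = 34/49·E_0 + (8/7)²·V_0 = 68/49;  E_1 = 16/7
V_2 = 34/49·E_1 + (8/7)²·V_1 = 8160/2401;  E_2 = 128/49
V_3 = 34/49·E_2 + (8/7)²·V_2 = 735488/117649;  E_3 = 1024/343
V_4 = 34/49·E_3 + (8/7)²·V_3 = 59013120/5764801;  E_4 = 8192/2401
V_5 = 34/49·E_4 + (8/7)²·V_4 = 4445585408/282475249;  E_5 = 65536/16807
V_6 = 34/49·E_5 + (8/7)²·V_5 = 321967226880/13841287201;  E_6 = 524288/117649


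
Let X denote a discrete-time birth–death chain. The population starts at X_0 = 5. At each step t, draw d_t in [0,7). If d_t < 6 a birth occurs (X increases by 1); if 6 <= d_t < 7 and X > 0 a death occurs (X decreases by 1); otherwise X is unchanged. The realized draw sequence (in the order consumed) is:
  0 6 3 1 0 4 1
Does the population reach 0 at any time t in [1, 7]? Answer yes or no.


t=0: X=5, d=0 → birth, X_1=6
t=1: X=6, d=6 → death, X_2=5
t=2: X=5, d=3 → birth, X_3=6
t=3: X=6, d=1 → birth, X_4=7
t=4: X=7, d=0 → birth, X_5=8
t=5: X=8, d=4 → birth, X_6=9
t=6: X=9, d=1 → birth, X_7=10

no


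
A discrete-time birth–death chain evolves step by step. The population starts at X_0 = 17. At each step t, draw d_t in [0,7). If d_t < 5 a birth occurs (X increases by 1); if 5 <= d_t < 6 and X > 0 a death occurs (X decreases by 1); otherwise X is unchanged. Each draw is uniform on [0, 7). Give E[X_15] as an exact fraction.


179/7

X can drop by at most 1 per step and X_0 = 17 > T = 15, so X_t >= 17 − t >= 2 > 0 for every t <= 15: the floor at 0 (the 'and X > 0' condition) never binds. Hence X_15 = X_0 + Σ_{t<15} Y_t with i.i.d. increments Y_t = y(d_t) ∈ {+1, −1, 0}.
Outcome values over d=0..6: [1, 1, 1, 1, 1, -1, 0]
Σy = 4, Σy² = 6, M = 7
μ = 4/7 = 4/7,  σ² = 6/7 − (4/7)² = 26/49
E[X_15] = 17 + 15·(4/7) = 179/7


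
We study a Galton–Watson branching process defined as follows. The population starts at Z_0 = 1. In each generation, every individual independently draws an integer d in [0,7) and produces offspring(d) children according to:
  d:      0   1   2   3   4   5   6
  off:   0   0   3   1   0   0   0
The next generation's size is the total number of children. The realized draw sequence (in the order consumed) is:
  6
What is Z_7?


0

gen 0: Z_0=1, draws=[6], offspring=[0], Z_1=0
gen 1: Z_1=0, draws=[], offspring=[], Z_2=0
gen 2: Z_2=0, draws=[], offspring=[], Z_3=0
gen 3: Z_3=0, draws=[], offspring=[], Z_4=0
gen 4: Z_4=0, draws=[], offspring=[], Z_5=0
gen 5: Z_5=0, draws=[], offspring=[], Z_6=0
gen 6: Z_6=0, draws=[], offspring=[], Z_7=0


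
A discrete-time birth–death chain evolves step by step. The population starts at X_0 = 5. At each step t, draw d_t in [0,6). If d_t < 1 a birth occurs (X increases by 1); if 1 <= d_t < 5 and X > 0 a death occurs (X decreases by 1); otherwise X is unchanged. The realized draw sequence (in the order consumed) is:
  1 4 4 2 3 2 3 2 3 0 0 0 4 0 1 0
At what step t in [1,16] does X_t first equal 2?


3

t=0: X=5, d=1 → death, X_1=4
t=1: X=4, d=4 → death, X_2=3
t=2: X=3, d=4 → death, X_3=2
t=3: X=2, d=2 → death, X_4=1
t=4: X=1, d=3 → death, X_5=0
t=5: X=0, d=2 → hold, X_6=0
t=6: X=0, d=3 → hold, X_7=0
t=7: X=0, d=2 → hold, X_8=0
t=8: X=0, d=3 → hold, X_9=0
t=9: X=0, d=0 → birth, X_10=1
t=10: X=1, d=0 → birth, X_11=2
t=11: X=2, d=0 → birth, X_12=3
t=12: X=3, d=4 → death, X_13=2
t=13: X=2, d=0 → birth, X_14=3
t=14: X=3, d=1 → death, X_15=2
t=15: X=2, d=0 → birth, X_16=3


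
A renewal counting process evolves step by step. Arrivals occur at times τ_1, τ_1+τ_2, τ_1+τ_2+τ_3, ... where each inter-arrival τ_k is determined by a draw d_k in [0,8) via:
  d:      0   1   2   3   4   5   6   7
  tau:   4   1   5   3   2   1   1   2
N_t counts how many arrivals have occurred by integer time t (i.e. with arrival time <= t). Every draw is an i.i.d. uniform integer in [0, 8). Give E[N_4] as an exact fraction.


Inter-arrival values over d=0..7: [4, 1, 5, 3, 2, 1, 1, 2]
Each d has probability 1/8, so the pmf of τ is: f(1) = 3/8, f(2) = 1/4, f(3) = 1/8, f(4) = 1/8, f(5) = 1/8
Renewal equation for m(n) = E[N_n]: condition on τ_1 = k (if k <= n, one arrival plus a fresh copy on the remaining n−k steps): m(n) = F(n) + Σ_{k<=n} f(k)·m(n−k), where F(n) = P(τ <= n) and m(0) = 0
m(1) = F(1) = 3/8
m(2) = F(2) + f(1)·m(1) = 5/8 + 3/8·3/8 = 49/64
m(3) = F(3) + f(1)·m(2) + f(2)·m(1) = 3/4 + 3/8·49/64 + 1/4·3/8 = 579/512
m(4) = F(4) + f(1)·m(3) + f(2)·m(2) + f(3)·m(1) = 7/8 + 3/8·579/512 + 1/4·49/64 + 1/8·3/8 = 6297/4096
E[N_4] = m(4) = 6297/4096

6297/4096


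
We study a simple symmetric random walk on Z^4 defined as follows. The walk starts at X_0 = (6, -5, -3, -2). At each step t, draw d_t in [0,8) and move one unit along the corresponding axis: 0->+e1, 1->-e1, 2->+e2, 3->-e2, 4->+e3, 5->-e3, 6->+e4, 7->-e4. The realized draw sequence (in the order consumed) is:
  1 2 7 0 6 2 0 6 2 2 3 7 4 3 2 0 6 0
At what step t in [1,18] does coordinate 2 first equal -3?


t=0: X=(6, -5, -3, -2), d=1 → -e1, X_1=(5, -5, -3, -2)
t=1: X=(5, -5, -3, -2), d=2 → +e2, X_2=(5, -4, -3, -2)
t=2: X=(5, -4, -3, -2), d=7 → -e4, X_3=(5, -4, -3, -3)
t=3: X=(5, -4, -3, -3), d=0 → +e1, X_4=(6, -4, -3, -3)
t=4: X=(6, -4, -3, -3), d=6 → +e4, X_5=(6, -4, -3, -2)
t=5: X=(6, -4, -3, -2), d=2 → +e2, X_6=(6, -3, -3, -2)
t=6: X=(6, -3, -3, -2), d=0 → +e1, X_7=(7, -3, -3, -2)
t=7: X=(7, -3, -3, -2), d=6 → +e4, X_8=(7, -3, -3, -1)
t=8: X=(7, -3, -3, -1), d=2 → +e2, X_9=(7, -2, -3, -1)
t=9: X=(7, -2, -3, -1), d=2 → +e2, X_10=(7, -1, -3, -1)
t=10: X=(7, -1, -3, -1), d=3 → -e2, X_11=(7, -2, -3, -1)
t=11: X=(7, -2, -3, -1), d=7 → -e4, X_12=(7, -2, -3, -2)
t=12: X=(7, -2, -3, -2), d=4 → +e3, X_13=(7, -2, -2, -2)
t=13: X=(7, -2, -2, -2), d=3 → -e2, X_14=(7, -3, -2, -2)
t=14: X=(7, -3, -2, -2), d=2 → +e2, X_15=(7, -2, -2, -2)
t=15: X=(7, -2, -2, -2), d=0 → +e1, X_16=(8, -2, -2, -2)
t=16: X=(8, -2, -2, -2), d=6 → +e4, X_17=(8, -2, -2, -1)
t=17: X=(8, -2, -2, -1), d=0 → +e1, X_18=(9, -2, -2, -1)

6


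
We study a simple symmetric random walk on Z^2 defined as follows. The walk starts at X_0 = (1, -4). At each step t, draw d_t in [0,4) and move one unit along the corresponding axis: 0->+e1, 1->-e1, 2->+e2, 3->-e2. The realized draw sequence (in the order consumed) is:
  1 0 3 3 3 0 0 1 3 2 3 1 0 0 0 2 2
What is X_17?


t=0: X=(1, -4), d=1 → -e1, X_1=(0, -4)
t=1: X=(0, -4), d=0 → +e1, X_2=(1, -4)
t=2: X=(1, -4), d=3 → -e2, X_3=(1, -5)
t=3: X=(1, -5), d=3 → -e2, X_4=(1, -6)
t=4: X=(1, -6), d=3 → -e2, X_5=(1, -7)
t=5: X=(1, -7), d=0 → +e1, X_6=(2, -7)
t=6: X=(2, -7), d=0 → +e1, X_7=(3, -7)
t=7: X=(3, -7), d=1 → -e1, X_8=(2, -7)
t=8: X=(2, -7), d=3 → -e2, X_9=(2, -8)
t=9: X=(2, -8), d=2 → +e2, X_10=(2, -7)
t=10: X=(2, -7), d=3 → -e2, X_11=(2, -8)
t=11: X=(2, -8), d=1 → -e1, X_12=(1, -8)
t=12: X=(1, -8), d=0 → +e1, X_13=(2, -8)
t=13: X=(2, -8), d=0 → +e1, X_14=(3, -8)
t=14: X=(3, -8), d=0 → +e1, X_15=(4, -8)
t=15: X=(4, -8), d=2 → +e2, X_16=(4, -7)
t=16: X=(4, -7), d=2 → +e2, X_17=(4, -6)

(4, -6)


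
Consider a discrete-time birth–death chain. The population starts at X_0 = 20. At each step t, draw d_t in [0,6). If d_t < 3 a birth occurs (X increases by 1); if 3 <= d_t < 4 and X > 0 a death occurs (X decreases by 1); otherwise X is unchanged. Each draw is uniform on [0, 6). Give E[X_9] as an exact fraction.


23

X can drop by at most 1 per step and X_0 = 20 > T = 9, so X_t >= 20 − t >= 11 > 0 for every t <= 9: the floor at 0 (the 'and X > 0' condition) never binds. Hence X_9 = X_0 + Σ_{t<9} Y_t with i.i.d. increments Y_t = y(d_t) ∈ {+1, −1, 0}.
Outcome values over d=0..5: [1, 1, 1, -1, 0, 0]
Σy = 2, Σy² = 4, M = 6
μ = 2/6 = 1/3,  σ² = 4/6 − (1/3)² = 5/9
E[X_9] = 20 + 9·(1/3) = 23


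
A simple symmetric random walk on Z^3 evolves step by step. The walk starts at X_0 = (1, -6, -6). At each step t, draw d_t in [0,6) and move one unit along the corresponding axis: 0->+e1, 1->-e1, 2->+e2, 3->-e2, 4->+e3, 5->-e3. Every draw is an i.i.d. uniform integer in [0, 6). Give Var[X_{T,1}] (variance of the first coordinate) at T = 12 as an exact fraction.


Outcome values over d=0..5: [1, -1, 0, 0, 0, 0]
Σy = 0, Σy² = 2, M = 6
μ = 0/6 = 0,  σ² = 2/6 − (0)² = 1/3
Independent increments: Var[X_12] = 12·σ² = 12·(1/3) = 4

4


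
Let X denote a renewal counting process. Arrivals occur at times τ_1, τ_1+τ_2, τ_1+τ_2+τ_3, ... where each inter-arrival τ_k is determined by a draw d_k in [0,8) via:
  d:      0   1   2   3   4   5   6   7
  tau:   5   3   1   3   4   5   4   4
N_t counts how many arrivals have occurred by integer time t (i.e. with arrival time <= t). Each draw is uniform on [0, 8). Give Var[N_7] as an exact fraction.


Inter-arrival values over d=0..7: [5, 3, 1, 3, 4, 5, 4, 4]
Each d has probability 1/8, so the pmf of τ is: f(1) = 1/8, f(3) = 1/4, f(4) = 3/8, f(5) = 1/4
Let p_n(j) = P(N_n = j), with p_0 = [1]. Condition on τ_1: p_n(0) = P(τ > n), and for j >= 1, p_n(j) = Σ_{k<=n} f(k)·p_{n−k}(j−1)
p_1 = [7/8, 1/8]  (j = 0..1)
p_2 = [7/8, 7/64, 1/64]  (j = 0..2)
p_3 = [5/8, 23/64, 7/512, 1/512]  (j = 0..3)
p_4 = [1/4, 43/64, 39/512, 7/4096, 1/4096]  (j = 0..4)
p_5 = [0, 53/64, 81/512, 55/4096, 7/32768, 1/32768]  (j = 0..5)
p_6 = [0, 45/64, 17/64, 119/4096, 71/32768, 7/262144, 1/262144]  (j = 0..6)
p_7 = [0, 33/64, 107/256, 251/4096, 157/32768, 87/262144, 7/2097152, 1/2097152]  (j = 0..7)
E[N_7] = Σ j·p_7(j) = 3263689/2097152;  E[N_7²] = Σ j²·p_7(j) = 5922597/2097152
Var[N_7] = 5922597/2097152 − (3263689/2097152)² = 1768920255023/4398046511104

1768920255023/4398046511104


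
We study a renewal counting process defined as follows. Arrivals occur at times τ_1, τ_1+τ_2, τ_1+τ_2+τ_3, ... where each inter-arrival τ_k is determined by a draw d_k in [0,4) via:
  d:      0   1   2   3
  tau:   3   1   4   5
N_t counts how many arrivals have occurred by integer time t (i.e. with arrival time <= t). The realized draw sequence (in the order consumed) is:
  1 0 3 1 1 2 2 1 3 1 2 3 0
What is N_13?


5

draw d_1=1: τ_1=1, arrival time A_1=1
draw d_2=0: τ_2=3, arrival time A_2=4
draw d_3=3: τ_3=5, arrival time A_3=9
draw d_4=1: τ_4=1, arrival time A_4=10
draw d_5=1: τ_5=1, arrival time A_5=11
draw d_6=2: τ_6=4, arrival time A_6=15
draw d_7=2: τ_7=4, arrival time A_7=19
draw d_8=1: τ_8=1, arrival time A_8=20
draw d_9=3: τ_9=5, arrival time A_9=25
draw d_10=1: τ_10=1, arrival time A_10=26
draw d_11=2: τ_11=4, arrival time A_11=30
draw d_12=3: τ_12=5, arrival time A_12=35
draw d_13=0: τ_13=3, arrival time A_13=38
N_t over t=0..13: 0:0 1:1 2:1 3:1 4:2 5:2 6:2 7:2 8:2 9:3 10:4 11:5 12:5 13:5


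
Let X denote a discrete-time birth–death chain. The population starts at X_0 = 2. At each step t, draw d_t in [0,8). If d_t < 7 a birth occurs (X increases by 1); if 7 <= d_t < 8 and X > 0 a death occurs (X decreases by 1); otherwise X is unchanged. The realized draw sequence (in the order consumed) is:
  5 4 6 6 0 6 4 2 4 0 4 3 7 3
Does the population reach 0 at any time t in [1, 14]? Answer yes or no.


no

t=0: X=2, d=5 → birth, X_1=3
t=1: X=3, d=4 → birth, X_2=4
t=2: X=4, d=6 → birth, X_3=5
t=3: X=5, d=6 → birth, X_4=6
t=4: X=6, d=0 → birth, X_5=7
t=5: X=7, d=6 → birth, X_6=8
t=6: X=8, d=4 → birth, X_7=9
t=7: X=9, d=2 → birth, X_8=10
t=8: X=10, d=4 → birth, X_9=11
t=9: X=11, d=0 → birth, X_10=12
t=10: X=12, d=4 → birth, X_11=13
t=11: X=13, d=3 → birth, X_12=14
t=12: X=14, d=7 → death, X_13=13
t=13: X=13, d=3 → birth, X_14=14


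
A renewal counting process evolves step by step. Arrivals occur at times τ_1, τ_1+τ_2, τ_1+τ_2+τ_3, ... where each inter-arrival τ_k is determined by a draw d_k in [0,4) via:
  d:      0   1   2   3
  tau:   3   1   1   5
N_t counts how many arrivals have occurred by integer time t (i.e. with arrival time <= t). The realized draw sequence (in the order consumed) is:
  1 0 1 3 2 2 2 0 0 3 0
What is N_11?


draw d_1=1: τ_1=1, arrival time A_1=1
draw d_2=0: τ_2=3, arrival time A_2=4
draw d_3=1: τ_3=1, arrival time A_3=5
draw d_4=3: τ_4=5, arrival time A_4=10
draw d_5=2: τ_5=1, arrival time A_5=11
draw d_6=2: τ_6=1, arrival time A_6=12
draw d_7=2: τ_7=1, arrival time A_7=13
draw d_8=0: τ_8=3, arrival time A_8=16
draw d_9=0: τ_9=3, arrival time A_9=19
draw d_10=3: τ_10=5, arrival time A_10=24
draw d_11=0: τ_11=3, arrival time A_11=27
N_t over t=0..11: 0:0 1:1 2:1 3:1 4:2 5:3 6:3 7:3 8:3 9:3 10:4 11:5

5


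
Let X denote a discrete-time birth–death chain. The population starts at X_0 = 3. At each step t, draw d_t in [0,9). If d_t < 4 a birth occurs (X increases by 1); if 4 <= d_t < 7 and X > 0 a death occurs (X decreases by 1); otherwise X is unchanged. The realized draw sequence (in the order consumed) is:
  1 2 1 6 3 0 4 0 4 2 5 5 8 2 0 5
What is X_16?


t=0: X=3, d=1 → birth, X_1=4
t=1: X=4, d=2 → birth, X_2=5
t=2: X=5, d=1 → birth, X_3=6
t=3: X=6, d=6 → death, X_4=5
t=4: X=5, d=3 → birth, X_5=6
t=5: X=6, d=0 → birth, X_6=7
t=6: X=7, d=4 → death, X_7=6
t=7: X=6, d=0 → birth, X_8=7
t=8: X=7, d=4 → death, X_9=6
t=9: X=6, d=2 → birth, X_10=7
t=10: X=7, d=5 → death, X_11=6
t=11: X=6, d=5 → death, X_12=5
t=12: X=5, d=8 → hold, X_13=5
t=13: X=5, d=2 → birth, X_14=6
t=14: X=6, d=0 → birth, X_15=7
t=15: X=7, d=5 → death, X_16=6

6


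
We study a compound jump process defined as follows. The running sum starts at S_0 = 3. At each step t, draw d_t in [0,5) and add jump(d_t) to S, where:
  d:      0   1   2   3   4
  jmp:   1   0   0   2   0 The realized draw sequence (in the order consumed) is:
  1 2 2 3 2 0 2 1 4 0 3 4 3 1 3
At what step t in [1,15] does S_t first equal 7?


t=0: S=3, d=1, jump=0, S_1=3
t=1: S=3, d=2, jump=0, S_2=3
t=2: S=3, d=2, jump=0, S_3=3
t=3: S=3, d=3, jump=2, S_4=5
t=4: S=5, d=2, jump=0, S_5=5
t=5: S=5, d=0, jump=1, S_6=6
t=6: S=6, d=2, jump=0, S_7=6
t=7: S=6, d=1, jump=0, S_8=6
t=8: S=6, d=4, jump=0, S_9=6
t=9: S=6, d=0, jump=1, S_10=7
t=10: S=7, d=3, jump=2, S_11=9
t=11: S=9, d=4, jump=0, S_12=9
t=12: S=9, d=3, jump=2, S_13=11
t=13: S=11, d=1, jump=0, S_14=11
t=14: S=11, d=3, jump=2, S_15=13

10


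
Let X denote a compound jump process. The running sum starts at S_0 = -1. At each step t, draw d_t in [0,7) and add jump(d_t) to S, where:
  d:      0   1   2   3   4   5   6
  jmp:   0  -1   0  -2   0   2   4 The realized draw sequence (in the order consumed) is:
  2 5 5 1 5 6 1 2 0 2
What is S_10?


t=0: S=-1, d=2, jump=0, S_1=-1
t=1: S=-1, d=5, jump=2, S_2=1
t=2: S=1, d=5, jump=2, S_3=3
t=3: S=3, d=1, jump=-1, S_4=2
t=4: S=2, d=5, jump=2, S_5=4
t=5: S=4, d=6, jump=4, S_6=8
t=6: S=8, d=1, jump=-1, S_7=7
t=7: S=7, d=2, jump=0, S_8=7
t=8: S=7, d=0, jump=0, S_9=7
t=9: S=7, d=2, jump=0, S_10=7

7


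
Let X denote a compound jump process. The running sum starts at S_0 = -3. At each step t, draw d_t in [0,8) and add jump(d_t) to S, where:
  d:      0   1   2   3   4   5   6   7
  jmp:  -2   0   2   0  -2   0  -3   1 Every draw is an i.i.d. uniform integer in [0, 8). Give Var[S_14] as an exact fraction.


Outcome values over d=0..7: [-2, 0, 2, 0, -2, 0, -3, 1]
Σy = -4, Σy² = 22, M = 8
μ = -4/8 = -1/2,  σ² = 22/8 − (-1/2)² = 5/2
Independent increments: Var[S_14] = 14·σ² = 14·(5/2) = 35

35


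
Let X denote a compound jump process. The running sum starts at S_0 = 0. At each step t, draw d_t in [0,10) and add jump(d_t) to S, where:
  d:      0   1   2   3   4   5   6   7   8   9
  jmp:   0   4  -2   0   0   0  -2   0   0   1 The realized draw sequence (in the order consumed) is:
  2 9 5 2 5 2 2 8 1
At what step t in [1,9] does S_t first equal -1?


t=0: S=0, d=2, jump=-2, S_1=-2
t=1: S=-2, d=9, jump=1, S_2=-1
t=2: S=-1, d=5, jump=0, S_3=-1
t=3: S=-1, d=2, jump=-2, S_4=-3
t=4: S=-3, d=5, jump=0, S_5=-3
t=5: S=-3, d=2, jump=-2, S_6=-5
t=6: S=-5, d=2, jump=-2, S_7=-7
t=7: S=-7, d=8, jump=0, S_8=-7
t=8: S=-7, d=1, jump=4, S_9=-3

2
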